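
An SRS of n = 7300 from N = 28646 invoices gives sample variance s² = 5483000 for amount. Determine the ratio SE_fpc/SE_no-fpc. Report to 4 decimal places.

0.8632

f = n/N = 7300/28646 = 0.25483488.
SE_no-fpc = √(s²/n) = 27.406129; SE_fpc = √((1−f)s²/n) = 23.657778.
Ratio = √(1−f) = 0.86322947.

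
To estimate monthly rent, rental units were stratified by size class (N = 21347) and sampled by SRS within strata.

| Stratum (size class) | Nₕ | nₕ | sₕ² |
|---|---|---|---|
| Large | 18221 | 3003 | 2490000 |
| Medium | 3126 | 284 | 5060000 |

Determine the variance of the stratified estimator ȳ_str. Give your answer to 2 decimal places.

Var(ȳ_str) = Σₕ Wₕ²(1 − fₕ)sₕ²/nₕ with Wₕ = Nₕ/N, N = 21347.
Large: Wₕ = 0.85356256; term = 0.85356256²·(1 − 0.16480983)·2490000/3003 = 504.54523.
Medium: Wₕ = 0.14643744; term = 0.14643744²·(1 − 0.09085093)·5060000/284 = 347.35338.
Sum = 851.89861.

851.90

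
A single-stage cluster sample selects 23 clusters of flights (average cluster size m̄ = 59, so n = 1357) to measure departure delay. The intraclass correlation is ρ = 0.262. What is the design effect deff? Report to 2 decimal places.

deff = 1 + (59 − 1)·0.262 = 1 + 15.196 = 16.196.

16.20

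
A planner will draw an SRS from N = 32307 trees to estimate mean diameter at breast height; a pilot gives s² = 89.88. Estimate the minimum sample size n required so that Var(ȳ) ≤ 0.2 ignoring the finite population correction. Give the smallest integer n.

450

Without fpc, n₀ = s²/D = 89.88/0.2 = 449.4000.
Rounding up, n = 450.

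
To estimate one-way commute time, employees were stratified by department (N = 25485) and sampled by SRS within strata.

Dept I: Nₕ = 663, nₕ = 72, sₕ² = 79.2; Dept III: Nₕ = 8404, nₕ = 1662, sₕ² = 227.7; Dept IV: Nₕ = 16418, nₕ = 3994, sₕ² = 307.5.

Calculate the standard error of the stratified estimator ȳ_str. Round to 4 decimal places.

Var(ȳ_str) = Σₕ Wₕ²(1 − fₕ)sₕ²/nₕ with Wₕ = Nₕ/N, N = 25485.
Dept I: Wₕ = 0.02601530; term = 0.02601530²·(1 − 0.10859729)·79.2/72 = 6.6362757 × 10^-4.
Dept III: Wₕ = 0.32976261; term = 0.32976261²·(1 − 0.19776297)·227.7/1662 = 0.011951916.
Dept IV: Wₕ = 0.64422209; term = 0.64422209²·(1 − 0.24326958)·307.5/3994 = 0.02417962.
Sum = 0.036795164.
SE = √(0.036795164) = 0.1918.

0.1918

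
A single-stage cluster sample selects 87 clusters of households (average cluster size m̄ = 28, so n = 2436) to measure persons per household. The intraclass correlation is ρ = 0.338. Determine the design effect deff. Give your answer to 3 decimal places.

10.126

deff = 1 + (28 − 1)·0.338 = 1 + 9.126 = 10.126.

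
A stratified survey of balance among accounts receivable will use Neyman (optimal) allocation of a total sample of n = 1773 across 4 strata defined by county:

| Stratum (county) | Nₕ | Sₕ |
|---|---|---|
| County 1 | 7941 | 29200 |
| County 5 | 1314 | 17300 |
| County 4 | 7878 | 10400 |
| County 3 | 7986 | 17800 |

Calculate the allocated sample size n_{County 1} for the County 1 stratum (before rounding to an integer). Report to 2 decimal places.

Neyman allocation: nₕ = n·NₕSₕ / Σⱼ NⱼSⱼ.
Σ NⱼSⱼ = 7941·29200 + 1314·17300 + 7878·10400 + 7986·17800 = 4.786914 × 10^8.
n_{County 1} = 1773·7941·29200 / (4.786914 × 10^8) = 858.84.

858.84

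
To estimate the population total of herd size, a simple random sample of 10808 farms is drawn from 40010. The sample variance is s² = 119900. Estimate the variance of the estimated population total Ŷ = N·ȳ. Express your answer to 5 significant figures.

Var(Ŷ) = N²·Var(ȳ) = N²·(1 − n/N)·s²/n.
f = 10808/40010 = 0.27013247; Var(ȳ) = 0.72986753·119900/10808 = 8.0968835.
Var(Ŷ) = 40010² · 8.0968835 = 1.2961492 × 10^10.

1.2961 × 10^10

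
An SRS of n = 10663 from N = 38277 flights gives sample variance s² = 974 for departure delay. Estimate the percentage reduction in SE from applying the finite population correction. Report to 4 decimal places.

f = n/N = 10663/38277 = 0.27857460.
SE_no-fpc = √(s²/n) = 0.30223153; SE_fpc = √((1−f)s²/n) = 0.25670569.
Ratio = √(1−f) = 0.84936765. Reduction = 100·(1 − 0.84936765) = 15.0632%.

15.0632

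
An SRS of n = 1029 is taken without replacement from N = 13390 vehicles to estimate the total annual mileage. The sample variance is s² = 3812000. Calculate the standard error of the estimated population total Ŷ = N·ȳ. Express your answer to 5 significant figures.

783040

Var(Ŷ) = N²·Var(ȳ) = N²·(1 − n/N)·s²/n.
f = 1029/13390 = 0.07684839; Var(ȳ) = 0.92315161·3812000/1029 = 3419.8775.
Var(Ŷ) = 13390² · 3419.8775 = 6.1315702 × 10^11.
SE(Ŷ) = √(6.1315702 × 10^11) = 783040.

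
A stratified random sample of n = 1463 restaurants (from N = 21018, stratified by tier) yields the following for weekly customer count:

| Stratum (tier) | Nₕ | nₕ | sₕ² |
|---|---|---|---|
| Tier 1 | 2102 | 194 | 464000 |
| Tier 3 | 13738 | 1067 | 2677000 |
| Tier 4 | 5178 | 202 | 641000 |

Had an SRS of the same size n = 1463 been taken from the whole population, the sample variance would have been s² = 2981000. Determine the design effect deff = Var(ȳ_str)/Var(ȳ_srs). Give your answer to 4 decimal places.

0.6306

Var(ȳ_str) = Σ Wₕ²(1−fₕ)sₕ²/nₕ with Wₕ = Nₕ/21018:
  Tier 1: (2102/21018)²·(1−194/2102)·464000/194 = 21.714236
  Tier 3: (13738/21018)²·(1−1067/13738)·2677000/1067 = 988.63408
  Tier 4: (5178/21018)²·(1−202/5178)·641000/202 = 185.0829
  → Var(ȳ_str) = 1195.4312.
Var(ȳ_srs) = (1 − 1463/21018)·2981000/1463 = 1895.7632.
deff = 1195.4312 / 1895.7632 = 0.6306.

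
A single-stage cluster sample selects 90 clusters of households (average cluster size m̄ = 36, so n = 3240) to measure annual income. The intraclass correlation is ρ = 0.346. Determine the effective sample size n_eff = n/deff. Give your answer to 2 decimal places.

247.14

deff = 1 + (36 − 1)·0.346 = 1 + 12.11 = 13.11.
n_eff = 3240 / 13.11 = 247.14.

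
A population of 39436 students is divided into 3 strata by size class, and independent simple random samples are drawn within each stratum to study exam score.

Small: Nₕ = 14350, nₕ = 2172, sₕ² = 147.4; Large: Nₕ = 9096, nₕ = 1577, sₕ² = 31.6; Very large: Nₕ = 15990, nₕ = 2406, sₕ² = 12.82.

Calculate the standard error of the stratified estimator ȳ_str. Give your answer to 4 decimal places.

Var(ȳ_str) = Σₕ Wₕ²(1 − fₕ)sₕ²/nₕ with Wₕ = Nₕ/N, N = 39436.
Small: Wₕ = 0.36388072; term = 0.36388072²·(1 − 0.15135889)·147.4/2172 = 0.0076257018.
Large: Wₕ = 0.23065220; term = 0.23065220²·(1 − 0.17337291)·31.6/1577 = 8.8121161 × 10^-4.
Very large: Wₕ = 0.40546709; term = 0.40546709²·(1 − 0.15046904)·12.82/2406 = 7.4418827 × 10^-4.
Sum = 0.0092511017.
SE = √(0.0092511017) = 0.0962.

0.0962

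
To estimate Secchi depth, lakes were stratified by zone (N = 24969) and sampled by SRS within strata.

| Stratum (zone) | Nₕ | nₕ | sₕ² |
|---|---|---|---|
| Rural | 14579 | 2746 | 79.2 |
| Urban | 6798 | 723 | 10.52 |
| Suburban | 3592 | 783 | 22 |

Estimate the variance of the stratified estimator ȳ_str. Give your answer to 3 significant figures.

0.00940

Var(ȳ_str) = Σₕ Wₕ²(1 − fₕ)sₕ²/nₕ with Wₕ = Nₕ/N, N = 24969.
Rural: Wₕ = 0.58388402; term = 0.58388402²·(1 − 0.18835311)·79.2/2746 = 0.0079807729.
Urban: Wₕ = 0.27225760; term = 0.27225760²·(1 − 0.10635481)·10.52/723 = 9.6383476 × 10^-4.
Suburban: Wₕ = 0.14385838; term = 0.14385838²·(1 − 0.21798441)·22/783 = 4.5472275 × 10^-4.
Sum = 0.0093993304.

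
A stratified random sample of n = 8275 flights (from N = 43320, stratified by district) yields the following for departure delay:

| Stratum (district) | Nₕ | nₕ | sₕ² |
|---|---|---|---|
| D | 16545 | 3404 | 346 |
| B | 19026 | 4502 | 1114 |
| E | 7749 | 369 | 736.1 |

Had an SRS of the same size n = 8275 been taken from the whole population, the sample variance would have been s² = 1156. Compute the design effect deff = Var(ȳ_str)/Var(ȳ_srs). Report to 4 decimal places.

0.9645

Var(ȳ_str) = Σ Wₕ²(1−fₕ)sₕ²/nₕ with Wₕ = Nₕ/43320:
  D: (16545/43320)²·(1−3404/16545)·346/3404 = 0.011776191
  B: (19026/43320)²·(1−4502/19026)·1114/4502 = 0.03643649
  E: (7749/43320)²·(1−369/7749)·736.1/369 = 0.060790481
  → Var(ȳ_str) = 0.10900316.
Var(ȳ_srs) = (1 − 8275/43320)·1156/8275 = 0.11301275.
deff = 0.10900316 / 0.11301275 = 0.9645.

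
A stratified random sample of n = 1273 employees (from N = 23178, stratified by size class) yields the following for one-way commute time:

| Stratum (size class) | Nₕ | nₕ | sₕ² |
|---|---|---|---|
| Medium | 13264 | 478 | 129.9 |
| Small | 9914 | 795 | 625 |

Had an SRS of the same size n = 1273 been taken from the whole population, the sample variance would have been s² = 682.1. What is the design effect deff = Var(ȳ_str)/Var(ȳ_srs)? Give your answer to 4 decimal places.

Var(ȳ_str) = Σ Wₕ²(1−fₕ)sₕ²/nₕ with Wₕ = Nₕ/23178:
  Medium: (13264/23178)²·(1−478/13264)·129.9/478 = 0.085790372
  Small: (9914/23178)²·(1−795/9914)·625/795 = 0.13229916
  → Var(ȳ_str) = 0.21808953.
Var(ȳ_srs) = (1 − 1273/23178)·682.1/1273 = 0.50639213.
deff = 0.21808953 / 0.50639213 = 0.4307.

0.4307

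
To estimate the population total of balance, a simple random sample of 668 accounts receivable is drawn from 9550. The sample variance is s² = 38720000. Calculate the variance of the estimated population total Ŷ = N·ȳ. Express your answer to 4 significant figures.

4.917 × 10^12

Var(Ŷ) = N²·Var(ȳ) = N²·(1 − n/N)·s²/n.
f = 668/9550 = 0.06994764; Var(ȳ) = 0.93005236·38720000/668 = 53909.622.
Var(Ŷ) = 9550² · 53909.622 = 4.9166923 × 10^12.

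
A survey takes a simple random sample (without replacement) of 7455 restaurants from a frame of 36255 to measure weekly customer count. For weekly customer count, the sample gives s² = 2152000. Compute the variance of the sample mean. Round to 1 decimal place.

Under SRS without replacement, Var(ȳ) = (1 − f)·s²/n with f = n/N = 7455/36255 = 0.20562681.
Var(ȳ) = (1 − 0.20562681)·2152000/7455 = 0.79437319·288.66533 = 229.308.

229.3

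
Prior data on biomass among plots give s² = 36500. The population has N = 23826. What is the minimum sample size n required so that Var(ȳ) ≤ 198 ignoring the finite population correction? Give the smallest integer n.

Without fpc, n₀ = s²/D = 36500/198 = 184.3434.
Rounding up, n = 185.

185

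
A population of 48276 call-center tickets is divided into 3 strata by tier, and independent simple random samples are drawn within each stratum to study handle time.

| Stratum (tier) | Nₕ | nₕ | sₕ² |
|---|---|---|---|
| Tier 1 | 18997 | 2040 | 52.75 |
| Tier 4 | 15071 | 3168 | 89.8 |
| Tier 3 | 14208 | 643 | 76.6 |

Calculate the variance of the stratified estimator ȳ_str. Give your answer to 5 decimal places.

Var(ȳ_str) = Σₕ Wₕ²(1 − fₕ)sₕ²/nₕ with Wₕ = Nₕ/N, N = 48276.
Tier 1: Wₕ = 0.39350816; term = 0.39350816²·(1 − 0.10738538)·52.75/2040 = 0.003574076.
Tier 4: Wₕ = 0.31218411; term = 0.31218411²·(1 − 0.21020503)·89.8/3168 = 0.0021818612.
Tier 3: Wₕ = 0.29430773; term = 0.29430773²·(1 − 0.04525619)·76.6/643 = 0.0098516276.
Sum = 0.015607565.

0.01561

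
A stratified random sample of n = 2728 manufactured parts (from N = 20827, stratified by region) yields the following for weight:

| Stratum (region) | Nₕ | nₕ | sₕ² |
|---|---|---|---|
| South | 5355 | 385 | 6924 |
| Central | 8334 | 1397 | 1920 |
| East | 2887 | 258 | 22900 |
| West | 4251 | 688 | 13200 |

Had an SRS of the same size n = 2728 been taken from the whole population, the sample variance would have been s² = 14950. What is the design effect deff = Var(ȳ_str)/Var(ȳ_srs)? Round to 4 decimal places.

Var(ȳ_str) = Σ Wₕ²(1−fₕ)sₕ²/nₕ with Wₕ = Nₕ/20827:
  South: (5355/20827)²·(1−385/5355)·6924/385 = 1.1034655
  Central: (8334/20827)²·(1−1397/8334)·1920/1397 = 0.18317938
  East: (2887/20827)²·(1−258/2887)·22900/258 = 1.553101
  West: (4251/20827)²·(1−688/4251)·13200/688 = 0.66994475
  → Var(ȳ_str) = 3.5096906.
Var(ȳ_srs) = (1 − 2728/20827)·14950/2728 = 4.7623871.
deff = 3.5096906 / 4.7623871 = 0.7370.

0.7370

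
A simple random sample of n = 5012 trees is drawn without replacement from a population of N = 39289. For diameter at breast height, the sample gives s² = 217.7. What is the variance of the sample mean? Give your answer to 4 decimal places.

0.0379

Under SRS without replacement, Var(ȳ) = (1 − f)·s²/n with f = n/N = 5012/39289 = 0.12756751.
Var(ȳ) = (1 − 0.12756751)·217.7/5012 = 0.87243249·0.043435754 = 0.037894763.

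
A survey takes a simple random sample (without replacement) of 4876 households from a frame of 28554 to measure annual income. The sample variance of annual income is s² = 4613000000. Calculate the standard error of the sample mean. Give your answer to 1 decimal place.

885.7

Under SRS without replacement, Var(ȳ) = (1 − f)·s²/n with f = n/N = 4876/28554 = 0.17076417.
Var(ȳ) = (1 − 0.17076417)·4613000000/4876 = 0.82923583·946062.35 = 784508.8.
SE(ȳ) = √(784508.8) = 885.7.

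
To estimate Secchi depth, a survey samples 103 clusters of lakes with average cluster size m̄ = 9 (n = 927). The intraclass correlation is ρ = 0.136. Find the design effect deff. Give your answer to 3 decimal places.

deff = 1 + (9 − 1)·0.136 = 1 + 1.088 = 2.088.

2.088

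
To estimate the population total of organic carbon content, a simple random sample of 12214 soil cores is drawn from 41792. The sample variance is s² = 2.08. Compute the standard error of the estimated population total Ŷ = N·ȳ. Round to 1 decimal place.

458.8

Var(Ŷ) = N²·Var(ȳ) = N²·(1 − n/N)·s²/n.
f = 12214/41792 = 0.29225689; Var(ȳ) = 0.70774311·2.08/12214 = 1.2052609 × 10^-4.
Var(Ŷ) = 41792² · (1.2052609 × 10^-4) = 210507.41.
SE(Ŷ) = √(210507.41) = 458.8.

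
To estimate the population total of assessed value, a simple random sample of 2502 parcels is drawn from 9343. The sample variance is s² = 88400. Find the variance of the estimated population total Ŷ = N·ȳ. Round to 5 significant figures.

Var(Ŷ) = N²·Var(ȳ) = N²·(1 − n/N)·s²/n.
f = 2502/9343 = 0.26779407; Var(ȳ) = 0.73220593·88400/2502 = 25.870106.
Var(Ŷ) = 9343² · 25.870106 = 2.2582442 × 10^9.

2.2582 × 10^9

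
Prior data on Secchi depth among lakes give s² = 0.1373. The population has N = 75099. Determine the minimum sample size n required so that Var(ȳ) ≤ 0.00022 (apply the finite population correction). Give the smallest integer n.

Without fpc, n₀ = s²/D = 0.1373/0.00022 = 624.0909.
With fpc, (1 − n/N)·s²/n ≤ D requires n ≥ n₀/(1 + n₀/N) = 624.0909/(1 + 624.0909/75099) = 618.9473.
Rounding up, n = 619.

619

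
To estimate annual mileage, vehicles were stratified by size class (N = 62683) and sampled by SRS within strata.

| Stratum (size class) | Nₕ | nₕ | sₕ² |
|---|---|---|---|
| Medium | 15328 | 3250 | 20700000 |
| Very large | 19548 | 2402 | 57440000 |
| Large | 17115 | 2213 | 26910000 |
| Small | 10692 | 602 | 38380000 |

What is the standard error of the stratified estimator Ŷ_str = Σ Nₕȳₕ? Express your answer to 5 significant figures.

Var(Ŷ_str) = Σₕ Nₕ²(1 − fₕ)sₕ²/nₕ.
Medium: 15328²·(1 − 3250/15328)·20700000/3250 = 1.1791458 × 10^12.
Very large: 19548²·(1 − 2402/19548)·57440000/2402 = 8.0150563 × 10^12.
Large: 17115²·(1 − 2213/17115)·26910000/2213 = 3.1013712 × 10^12.
Small: 10692²·(1 − 602/10692)·38380000/602 = 6.8779434 × 10^12.
Sum = 1.9173517 × 10^13.
SE = √(1.9173517 × 10^13) = 4.3788 × 10^6.

4.3788 × 10^6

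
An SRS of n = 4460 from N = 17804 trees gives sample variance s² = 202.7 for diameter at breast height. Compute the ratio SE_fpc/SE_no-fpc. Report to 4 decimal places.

f = n/N = 4460/17804 = 0.25050550.
SE_no-fpc = √(s²/n) = 0.21318638; SE_fpc = √((1−f)s²/n) = 0.18456259.
Ratio = √(1−f) = 0.86573350.

0.8657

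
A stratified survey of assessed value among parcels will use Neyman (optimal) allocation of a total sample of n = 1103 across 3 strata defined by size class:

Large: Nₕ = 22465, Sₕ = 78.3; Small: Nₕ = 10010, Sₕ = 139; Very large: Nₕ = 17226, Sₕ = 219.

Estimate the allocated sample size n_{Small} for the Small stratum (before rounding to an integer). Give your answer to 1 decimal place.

Neyman allocation: nₕ = n·NₕSₕ / Σⱼ NⱼSⱼ.
Σ NⱼSⱼ = 22465·78.3 + 10010·139 + 17226·219 = 6.9228935 × 10^6.
n_{Small} = 1103·10010·139 / (6.9228935 × 10^6) = 221.7.

221.7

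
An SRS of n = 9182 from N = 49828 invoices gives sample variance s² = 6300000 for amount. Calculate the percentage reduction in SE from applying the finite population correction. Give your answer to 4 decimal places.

f = n/N = 9182/49828 = 0.18427390.
SE_no-fpc = √(s²/n) = 26.193988; SE_fpc = √((1−f)s²/n) = 23.65777.
Ratio = √(1−f) = 0.90317556. Reduction = 100·(1 − 0.90317556) = 9.6824%.

9.6824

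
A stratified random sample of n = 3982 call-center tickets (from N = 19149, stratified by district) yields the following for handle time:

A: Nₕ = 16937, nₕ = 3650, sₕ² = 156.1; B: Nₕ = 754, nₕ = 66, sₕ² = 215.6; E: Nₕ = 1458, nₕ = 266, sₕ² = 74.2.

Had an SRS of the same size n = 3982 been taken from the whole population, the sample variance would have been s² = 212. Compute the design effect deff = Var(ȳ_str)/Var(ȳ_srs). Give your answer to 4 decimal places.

Var(ȳ_str) = Σ Wₕ²(1−fₕ)sₕ²/nₕ with Wₕ = Nₕ/19149:
  A: (16937/19149)²·(1−3650/16937)·156.1/3650 = 0.026247096
  B: (754/19149)²·(1−66/754)·215.6/66 = 0.0046213877
  E: (1458/19149)²·(1−266/1458)·74.2/266 = 0.0013220986
  → Var(ȳ_str) = 0.032190582.
Var(ȳ_srs) = (1 − 3982/19149)·212/3982 = 0.042168504.
deff = 0.032190582 / 0.042168504 = 0.7634.

0.7634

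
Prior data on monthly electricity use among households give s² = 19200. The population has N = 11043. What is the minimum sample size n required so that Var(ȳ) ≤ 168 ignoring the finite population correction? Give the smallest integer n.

Without fpc, n₀ = s²/D = 19200/168 = 114.2857.
Rounding up, n = 115.

115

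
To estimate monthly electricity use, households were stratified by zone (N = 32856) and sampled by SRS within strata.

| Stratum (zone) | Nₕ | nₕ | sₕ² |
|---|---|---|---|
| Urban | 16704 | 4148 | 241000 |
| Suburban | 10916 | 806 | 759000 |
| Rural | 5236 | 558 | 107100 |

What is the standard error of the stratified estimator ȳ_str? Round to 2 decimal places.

Var(ȳ_str) = Σₕ Wₕ²(1 − fₕ)sₕ²/nₕ with Wₕ = Nₕ/N, N = 32856.
Urban: Wₕ = 0.50840029; term = 0.50840029²·(1 − 0.24832375)·241000/4148 = 11.288096.
Suburban: Wₕ = 0.33223764; term = 0.33223764²·(1 − 0.07383657)·759000/806 = 96.270236.
Rural: Wₕ = 0.15936206; term = 0.15936206²·(1 − 0.10656990)·107100/558 = 4.3549758.
Sum = 111.91331.
SE = √(111.91331) = 10.58.

10.58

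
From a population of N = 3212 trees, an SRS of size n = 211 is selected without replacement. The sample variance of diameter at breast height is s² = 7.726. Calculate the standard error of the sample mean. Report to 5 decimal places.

Under SRS without replacement, Var(ȳ) = (1 − f)·s²/n with f = n/N = 211/3212 = 0.06569116.
Var(ȳ) = (1 − 0.06569116)·7.726/211 = 0.93430884·0.036616114 = 0.034210759.
SE(ȳ) = √(0.034210759) = 0.18496.

0.18496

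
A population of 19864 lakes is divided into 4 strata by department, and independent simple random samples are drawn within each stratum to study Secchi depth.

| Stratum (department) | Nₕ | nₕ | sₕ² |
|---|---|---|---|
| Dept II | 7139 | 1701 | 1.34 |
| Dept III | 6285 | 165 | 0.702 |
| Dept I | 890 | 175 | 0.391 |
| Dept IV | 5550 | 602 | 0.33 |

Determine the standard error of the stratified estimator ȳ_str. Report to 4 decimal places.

0.0231

Var(ȳ_str) = Σₕ Wₕ²(1 − fₕ)sₕ²/nₕ with Wₕ = Nₕ/N, N = 19864.
Dept II: Wₕ = 0.35939388; term = 0.35939388²·(1 − 0.23826867)·1.34/1701 = 7.7507487 × 10^-5.
Dept III: Wₕ = 0.31640153; term = 0.31640153²·(1 − 0.02625298)·0.702/165 = 4.1474051 × 10^-4.
Dept I: Wₕ = 0.04480467; term = 0.04480467²·(1 − 0.19662921)·0.391/175 = 3.6033077 × 10^-6.
Dept IV: Wₕ = 0.27939992; term = 0.27939992²·(1 − 0.10846847)·0.33/602 = 3.8151069 × 10^-5.
Sum = 5.3400237 × 10^-4.
SE = √(5.3400237 × 10^-4) = 0.0231.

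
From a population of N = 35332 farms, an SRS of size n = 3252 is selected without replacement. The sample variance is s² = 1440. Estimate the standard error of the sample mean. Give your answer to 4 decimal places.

Under SRS without replacement, Var(ȳ) = (1 − f)·s²/n with f = n/N = 3252/35332 = 0.09204121.
Var(ȳ) = (1 − 0.09204121)·1440/3252 = 0.90795879·0.44280443 = 0.40204817.
SE(ȳ) = √(0.40204817) = 0.6341.

0.6341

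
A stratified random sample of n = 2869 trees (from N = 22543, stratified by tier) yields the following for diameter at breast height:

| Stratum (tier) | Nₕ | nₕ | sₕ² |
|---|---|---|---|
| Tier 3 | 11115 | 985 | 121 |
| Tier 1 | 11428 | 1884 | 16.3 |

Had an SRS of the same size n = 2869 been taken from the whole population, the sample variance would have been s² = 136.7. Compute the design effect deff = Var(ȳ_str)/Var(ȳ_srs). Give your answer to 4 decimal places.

0.6992

Var(ȳ_str) = Σ Wₕ²(1−fₕ)sₕ²/nₕ with Wₕ = Nₕ/22543:
  Tier 3: (11115/22543)²·(1−985/11115)·121/985 = 0.027217274
  Tier 1: (11428/22543)²·(1−1884/11428)·16.3/1884 = 0.0018568805
  → Var(ȳ_str) = 0.029074155.
Var(ȳ_srs) = (1 − 2869/22543)·136.7/2869 = 0.041583297.
deff = 0.029074155 / 0.041583297 = 0.6992.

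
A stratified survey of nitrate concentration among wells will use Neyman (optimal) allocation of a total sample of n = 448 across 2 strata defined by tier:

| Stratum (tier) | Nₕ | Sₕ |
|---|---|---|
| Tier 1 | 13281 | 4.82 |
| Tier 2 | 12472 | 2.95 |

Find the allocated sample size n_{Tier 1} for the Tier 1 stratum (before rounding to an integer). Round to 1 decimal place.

Neyman allocation: nₕ = n·NₕSₕ / Σⱼ NⱼSⱼ.
Σ NⱼSⱼ = 13281·4.82 + 12472·2.95 = 100806.82.
n_{Tier 1} = 448·13281·4.82 / 100806.82 = 284.5.

284.5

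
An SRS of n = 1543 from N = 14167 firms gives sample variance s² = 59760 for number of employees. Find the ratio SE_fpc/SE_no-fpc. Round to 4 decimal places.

0.9440

f = n/N = 1543/14167 = 0.10891508.
SE_no-fpc = √(s²/n) = 6.2233228; SE_fpc = √((1−f)s²/n) = 5.8746484.
Ratio = √(1−f) = 0.94397294.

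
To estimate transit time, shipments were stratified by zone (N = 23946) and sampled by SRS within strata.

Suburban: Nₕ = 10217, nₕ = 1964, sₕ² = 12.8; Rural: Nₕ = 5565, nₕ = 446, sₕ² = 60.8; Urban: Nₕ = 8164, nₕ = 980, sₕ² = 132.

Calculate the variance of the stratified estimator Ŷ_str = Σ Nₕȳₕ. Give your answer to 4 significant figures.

Var(Ŷ_str) = Σₕ Nₕ²(1 − fₕ)sₕ²/nₕ.
Suburban: 10217²·(1 − 1964/10217)·12.8/1964 = 549545.59.
Rural: 5565²·(1 − 446/5565)·60.8/446 = 3.8834616 × 10^6.
Urban: 8164²·(1 − 980/8164)·132/980 = 7.8998196 × 10^6.
Sum = 1.2332827 × 10^7.

1.233 × 10^7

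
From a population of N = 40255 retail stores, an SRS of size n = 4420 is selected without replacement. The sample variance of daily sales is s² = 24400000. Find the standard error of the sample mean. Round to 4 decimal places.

Under SRS without replacement, Var(ȳ) = (1 − f)·s²/n with f = n/N = 4420/40255 = 0.10980002.
Var(ȳ) = (1 − 0.10980002)·24400000/4420 = 0.89019998·5520.362 = 4914.2261.
SE(ȳ) = √(4914.2261) = 70.1015.

70.1015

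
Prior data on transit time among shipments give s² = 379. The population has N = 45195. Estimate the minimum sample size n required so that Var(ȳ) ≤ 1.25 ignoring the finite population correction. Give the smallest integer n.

304

Without fpc, n₀ = s²/D = 379/1.25 = 303.2000.
Rounding up, n = 304.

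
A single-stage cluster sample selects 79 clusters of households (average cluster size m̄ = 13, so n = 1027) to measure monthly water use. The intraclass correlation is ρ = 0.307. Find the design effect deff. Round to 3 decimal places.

4.684

deff = 1 + (13 − 1)·0.307 = 1 + 3.684 = 4.684.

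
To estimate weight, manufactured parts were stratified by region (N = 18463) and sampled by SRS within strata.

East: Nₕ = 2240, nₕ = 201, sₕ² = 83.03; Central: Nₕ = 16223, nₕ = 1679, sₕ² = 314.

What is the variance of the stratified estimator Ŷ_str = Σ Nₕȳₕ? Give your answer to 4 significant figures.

Var(Ŷ_str) = Σₕ Nₕ²(1 − fₕ)sₕ²/nₕ.
East: 2240²·(1 − 201/2240)·83.03/201 = 1.886706 × 10^6.
Central: 16223²·(1 − 1679/16223)·314/1679 = 4.4125942 × 10^7.
Sum = 4.6012648 × 10^7.

4.601 × 10^7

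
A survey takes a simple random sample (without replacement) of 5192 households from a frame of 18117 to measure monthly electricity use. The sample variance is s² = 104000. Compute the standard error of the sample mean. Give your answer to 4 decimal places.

Under SRS without replacement, Var(ȳ) = (1 − f)·s²/n with f = n/N = 5192/18117 = 0.28658166.
Var(ȳ) = (1 − 0.28658166)·104000/5192 = 0.71341834·20.030817 = 14.290352.
SE(ȳ) = √(14.290352) = 3.7803.

3.7803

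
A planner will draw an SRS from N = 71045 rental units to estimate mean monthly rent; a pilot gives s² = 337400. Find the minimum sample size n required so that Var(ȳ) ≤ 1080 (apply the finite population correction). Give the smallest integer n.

Without fpc, n₀ = s²/D = 337400/1080 = 312.4074.
With fpc, (1 − n/N)·s²/n ≤ D requires n ≥ n₀/(1 + n₀/N) = 312.4074/(1 + 312.4074/71045) = 311.0397.
Rounding up, n = 312.

312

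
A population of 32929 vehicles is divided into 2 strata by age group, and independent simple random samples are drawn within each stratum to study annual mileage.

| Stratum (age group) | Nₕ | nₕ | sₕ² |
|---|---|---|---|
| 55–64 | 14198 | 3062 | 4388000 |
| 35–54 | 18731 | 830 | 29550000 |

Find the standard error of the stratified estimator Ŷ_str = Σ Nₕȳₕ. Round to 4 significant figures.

3.488 × 10^6

Var(Ŷ_str) = Σₕ Nₕ²(1 − fₕ)sₕ²/nₕ.
55–64: 14198²·(1 − 3062/14198)·4388000/3062 = 2.2657805 × 10^11.
35–54: 18731²·(1 − 830/18731)·29550000/830 = 1.1937617 × 10^13.
Sum = 1.2164195 × 10^13.
SE = √(1.2164195 × 10^13) = 3.488 × 10^6.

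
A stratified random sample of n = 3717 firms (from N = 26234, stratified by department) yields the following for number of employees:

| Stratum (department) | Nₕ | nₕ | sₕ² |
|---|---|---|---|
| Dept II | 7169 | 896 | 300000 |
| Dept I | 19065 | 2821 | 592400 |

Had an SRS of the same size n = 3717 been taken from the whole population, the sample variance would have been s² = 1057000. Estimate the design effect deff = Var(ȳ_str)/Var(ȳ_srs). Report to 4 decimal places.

0.4768

Var(ȳ_str) = Σ Wₕ²(1−fₕ)sₕ²/nₕ with Wₕ = Nₕ/26234:
  Dept II: (7169/26234)²·(1−896/7169)·300000/896 = 21.878527
  Dept I: (19065/26234)²·(1−2821/19065)·592400/2821 = 94.495848
  → Var(ȳ_str) = 116.37438.
Var(ȳ_srs) = (1 − 3717/26234)·1057000/3717 = 244.07789.
deff = 116.37438 / 244.07789 = 0.4768.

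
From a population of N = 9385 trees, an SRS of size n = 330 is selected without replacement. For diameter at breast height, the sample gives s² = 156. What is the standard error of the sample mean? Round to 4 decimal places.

0.6754

Under SRS without replacement, Var(ȳ) = (1 − f)·s²/n with f = n/N = 330/9385 = 0.03516249.
Var(ȳ) = (1 − 0.03516249)·156/330 = 0.96483751·0.47272727 = 0.456105.
SE(ȳ) = √(0.456105) = 0.6754.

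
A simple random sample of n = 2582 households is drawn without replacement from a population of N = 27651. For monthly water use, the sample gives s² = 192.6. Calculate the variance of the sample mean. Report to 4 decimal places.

Under SRS without replacement, Var(ȳ) = (1 − f)·s²/n with f = n/N = 2582/27651 = 0.09337818.
Var(ȳ) = (1 − 0.09337818)·192.6/2582 = 0.90662182·0.074593338 = 0.067627948.

0.0676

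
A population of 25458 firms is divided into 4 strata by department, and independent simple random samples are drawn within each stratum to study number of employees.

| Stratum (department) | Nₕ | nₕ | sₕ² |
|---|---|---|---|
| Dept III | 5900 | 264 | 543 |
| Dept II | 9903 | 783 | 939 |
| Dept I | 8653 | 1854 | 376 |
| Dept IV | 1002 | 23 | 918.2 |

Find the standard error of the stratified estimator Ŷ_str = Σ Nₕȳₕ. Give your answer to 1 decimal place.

Var(Ŷ_str) = Σₕ Nₕ²(1 − fₕ)sₕ²/nₕ.
Dept III: 5900²·(1 − 264/5900)·543/264 = 6.8394141 × 10^7.
Dept II: 9903²·(1 − 783/9903)·939/783 = 1.0830922 × 10^8.
Dept I: 8653²·(1 − 1854/8653)·376/1854 = 1.1931358 × 10^7.
Dept IV: 1002²·(1 − 23/1002)·918.2/23 = 3.9161549 × 10^7.
Sum = 2.2779627 × 10^8.
SE = √(2.2779627 × 10^8) = 15092.9.

15092.9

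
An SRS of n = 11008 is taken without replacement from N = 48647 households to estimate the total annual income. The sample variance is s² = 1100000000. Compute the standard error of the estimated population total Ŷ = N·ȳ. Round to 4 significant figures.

Var(Ŷ) = N²·Var(ȳ) = N²·(1 − n/N)·s²/n.
f = 11008/48647 = 0.22628322; Var(ȳ) = 0.77371678·1100000000/11008 = 77315.448.
Var(Ŷ) = 48647² · 77315.448 = 1.8296937 × 10^14.
SE(Ŷ) = √(1.8296937 × 10^14) = 1.353 × 10^7.

1.353 × 10^7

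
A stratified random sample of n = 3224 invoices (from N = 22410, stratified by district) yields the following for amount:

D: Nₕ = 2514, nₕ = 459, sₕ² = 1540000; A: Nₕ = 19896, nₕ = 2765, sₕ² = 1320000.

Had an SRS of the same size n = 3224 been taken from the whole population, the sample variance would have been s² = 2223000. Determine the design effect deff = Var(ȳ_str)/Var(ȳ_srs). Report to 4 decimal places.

0.6073

Var(ȳ_str) = Σ Wₕ²(1−fₕ)sₕ²/nₕ with Wₕ = Nₕ/22410:
  D: (2514/22410)²·(1−459/2514)·1540000/459 = 34.514487
  A: (19896/22410)²·(1−2765/19896)·1320000/2765 = 323.99893
  → Var(ȳ_str) = 358.51342.
Var(ȳ_srs) = (1 − 3224/22410)·2223000/3224 = 590.31934.
deff = 358.51342 / 590.31934 = 0.6073.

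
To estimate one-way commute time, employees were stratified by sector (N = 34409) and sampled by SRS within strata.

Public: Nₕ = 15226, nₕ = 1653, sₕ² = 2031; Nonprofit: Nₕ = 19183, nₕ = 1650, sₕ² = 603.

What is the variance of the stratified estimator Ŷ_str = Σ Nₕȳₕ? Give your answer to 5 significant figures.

3.7684 × 10^8

Var(Ŷ_str) = Σₕ Nₕ²(1 − fₕ)sₕ²/nₕ.
Public: 15226²·(1 − 1653/15226)·2031/1653 = 2.5392107 × 10^8.
Nonprofit: 19183²·(1 − 1650/19183)·603/1650 = 1.2291535 × 10^8.
Sum = 3.7683642 × 10^8.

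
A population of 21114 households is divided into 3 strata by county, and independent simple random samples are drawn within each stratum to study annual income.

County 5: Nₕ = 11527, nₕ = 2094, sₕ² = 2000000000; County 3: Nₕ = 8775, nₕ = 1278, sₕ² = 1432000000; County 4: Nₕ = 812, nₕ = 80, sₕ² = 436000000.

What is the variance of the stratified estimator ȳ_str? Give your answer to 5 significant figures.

405580

Var(ȳ_str) = Σₕ Wₕ²(1 − fₕ)sₕ²/nₕ with Wₕ = Nₕ/N, N = 21114.
County 5: Wₕ = 0.54594108; term = 0.54594108²·(1 − 0.18166045)·2000000000/2094 = 232958.42.
County 3: Wₕ = 0.41560102; term = 0.41560102²·(1 − 0.14564103)·1432000000/1278 = 165350.6.
County 4: Wₕ = 0.03845790; term = 0.03845790²·(1 − 0.09852217)·436000000/80 = 7266.4548.
Sum = 405575.47.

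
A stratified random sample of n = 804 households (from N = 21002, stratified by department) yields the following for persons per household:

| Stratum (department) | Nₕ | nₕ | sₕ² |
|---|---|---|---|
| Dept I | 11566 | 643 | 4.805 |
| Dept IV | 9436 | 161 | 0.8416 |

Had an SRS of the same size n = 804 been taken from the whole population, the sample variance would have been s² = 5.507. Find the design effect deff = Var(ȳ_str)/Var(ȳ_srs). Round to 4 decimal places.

Var(ȳ_str) = Σ Wₕ²(1−fₕ)sₕ²/nₕ with Wₕ = Nₕ/21002:
  Dept I: (11566/21002)²·(1−643/11566)·4.805/643 = 0.0021403571
  Dept IV: (9436/21002)²·(1−161/9436)·0.8416/161 = 0.0010371949
  → Var(ȳ_str) = 0.003177552.
Var(ȳ_srs) = (1 − 804/21002)·5.507/804 = 0.0065872894.
deff = 0.003177552 / 0.0065872894 = 0.4824.

0.4824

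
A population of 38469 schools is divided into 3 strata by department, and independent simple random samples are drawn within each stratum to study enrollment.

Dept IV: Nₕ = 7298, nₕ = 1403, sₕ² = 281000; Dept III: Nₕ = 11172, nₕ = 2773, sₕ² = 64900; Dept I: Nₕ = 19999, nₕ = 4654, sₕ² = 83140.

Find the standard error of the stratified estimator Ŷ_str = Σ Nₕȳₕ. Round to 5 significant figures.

Var(Ŷ_str) = Σₕ Nₕ²(1 − fₕ)sₕ²/nₕ.
Dept IV: 7298²·(1 − 1403/7298)·281000/1403 = 8.6166076 × 10^9.
Dept III: 11172²·(1 − 2773/11172)·64900/2773 = 2.1961062 × 10^9.
Dept I: 19999²·(1 − 4654/19999)·83140/4654 = 5.4822497 × 10^9.
Sum = 1.6294964 × 10^10.
SE = √(1.6294964 × 10^10) = 127650.

127650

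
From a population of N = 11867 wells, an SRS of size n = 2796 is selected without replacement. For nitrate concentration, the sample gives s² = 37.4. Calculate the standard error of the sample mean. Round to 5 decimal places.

0.10112

Under SRS without replacement, Var(ȳ) = (1 − f)·s²/n with f = n/N = 2796/11867 = 0.23561136.
Var(ȳ) = (1 − 0.23561136)·37.4/2796 = 0.76438864·0.013376252 = 0.010224655.
SE(ȳ) = √(0.010224655) = 0.10112.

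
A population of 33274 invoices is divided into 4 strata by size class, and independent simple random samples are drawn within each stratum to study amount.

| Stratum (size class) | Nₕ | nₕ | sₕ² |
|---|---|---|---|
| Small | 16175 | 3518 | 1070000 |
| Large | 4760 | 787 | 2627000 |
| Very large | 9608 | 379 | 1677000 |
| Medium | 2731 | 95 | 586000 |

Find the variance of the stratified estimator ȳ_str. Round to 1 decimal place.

507.7

Var(ȳ_str) = Σₕ Wₕ²(1 − fₕ)sₕ²/nₕ with Wₕ = Nₕ/N, N = 33274.
Small: Wₕ = 0.48611529; term = 0.48611529²·(1 − 0.21749614)·1070000/3518 = 56.240994.
Large: Wₕ = 0.14305464; term = 0.14305464²·(1 − 0.16533613)·2627000/787 = 57.016537.
Very large: Wₕ = 0.28875398; term = 0.28875398²·(1 − 0.03944629)·1677000/379 = 354.38185.
Medium: Wₕ = 0.08207610; term = 0.08207610²·(1 − 0.03478579)·586000/95 = 40.108008.
Sum = 507.74739.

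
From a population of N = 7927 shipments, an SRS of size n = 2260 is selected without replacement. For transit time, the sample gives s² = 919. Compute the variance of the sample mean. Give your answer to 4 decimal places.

0.2907

Under SRS without replacement, Var(ȳ) = (1 − f)·s²/n with f = n/N = 2260/7927 = 0.28510155.
Var(ȳ) = (1 − 0.28510155)·919/2260 = 0.71489845·0.40663717 = 0.29070428.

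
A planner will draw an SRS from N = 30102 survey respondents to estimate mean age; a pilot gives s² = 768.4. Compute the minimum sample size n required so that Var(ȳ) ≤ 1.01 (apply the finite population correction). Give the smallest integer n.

743

Without fpc, n₀ = s²/D = 768.4/1.01 = 760.7921.
With fpc, (1 − n/N)·s²/n ≤ D requires n ≥ n₀/(1 + n₀/N) = 760.7921/(1 + 760.7921/30102) = 742.0380.
Rounding up, n = 743.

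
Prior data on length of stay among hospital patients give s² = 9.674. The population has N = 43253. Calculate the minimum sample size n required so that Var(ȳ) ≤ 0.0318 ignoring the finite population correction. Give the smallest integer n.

305

Without fpc, n₀ = s²/D = 9.674/0.0318 = 304.2138.
Rounding up, n = 305.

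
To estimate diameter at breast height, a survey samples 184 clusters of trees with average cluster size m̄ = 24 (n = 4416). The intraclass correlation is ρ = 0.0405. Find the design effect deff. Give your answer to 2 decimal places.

1.93

deff = 1 + (24 − 1)·0.0405 = 1 + 0.9315 = 1.9315.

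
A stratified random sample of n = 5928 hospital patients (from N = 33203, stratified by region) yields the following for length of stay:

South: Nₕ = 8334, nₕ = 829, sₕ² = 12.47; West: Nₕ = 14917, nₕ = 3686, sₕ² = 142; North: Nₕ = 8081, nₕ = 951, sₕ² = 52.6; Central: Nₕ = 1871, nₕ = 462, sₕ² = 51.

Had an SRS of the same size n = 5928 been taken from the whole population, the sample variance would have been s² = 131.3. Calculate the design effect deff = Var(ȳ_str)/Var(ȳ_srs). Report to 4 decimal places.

Var(ȳ_str) = Σ Wₕ²(1−fₕ)sₕ²/nₕ with Wₕ = Nₕ/33203:
  South: (8334/33203)²·(1−829/8334)·12.47/829 = 8.5341734 × 10^-4
  West: (14917/33203)²·(1−3686/14917)·142/3686 = 0.0058543446
  North: (8081/33203)²·(1−951/8081)·52.6/951 = 0.0028907146
  Central: (1871/33203)²·(1−462/1871)·51/462 = 2.6397228 × 10^-4
  → Var(ȳ_str) = 0.0098624488.
Var(ȳ_srs) = (1 − 5928/33203)·131.3/5928 = 0.018194661.
deff = 0.0098624488 / 0.018194661 = 0.5421.

0.5421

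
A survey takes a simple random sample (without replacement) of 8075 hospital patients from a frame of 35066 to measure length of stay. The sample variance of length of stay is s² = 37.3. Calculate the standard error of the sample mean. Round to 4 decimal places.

Under SRS without replacement, Var(ȳ) = (1 − f)·s²/n with f = n/N = 8075/35066 = 0.23028004.
Var(ȳ) = (1 − 0.23028004)·37.3/8075 = 0.76971996·0.004619195 = 0.0035554866.
SE(ȳ) = √(0.0035554866) = 0.0596.

0.0596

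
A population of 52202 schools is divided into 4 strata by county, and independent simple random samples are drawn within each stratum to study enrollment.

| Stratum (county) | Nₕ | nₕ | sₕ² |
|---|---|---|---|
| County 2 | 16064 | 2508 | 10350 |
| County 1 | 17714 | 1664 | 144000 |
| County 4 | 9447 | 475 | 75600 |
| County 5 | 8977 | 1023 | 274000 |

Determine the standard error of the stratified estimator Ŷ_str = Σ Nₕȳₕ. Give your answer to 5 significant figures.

241070

Var(Ŷ_str) = Σₕ Nₕ²(1 − fₕ)sₕ²/nₕ.
County 2: 16064²·(1 − 2508/16064)·10350/2508 = 8.9866551 × 10^8.
County 1: 17714²·(1 − 1664/17714)·144000/1664 = 2.4603724 × 10^10.
County 4: 9447²·(1 − 475/9447)·75600/475 = 1.3489982 × 10^10.
County 5: 8977²·(1 − 1023/8977)·274000/1023 = 1.9124573 × 10^10.
Sum = 5.8116945 × 10^10.
SE = √(5.8116945 × 10^10) = 241070.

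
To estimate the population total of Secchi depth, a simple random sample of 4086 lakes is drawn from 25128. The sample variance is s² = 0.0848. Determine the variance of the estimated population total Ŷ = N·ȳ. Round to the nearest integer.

Var(Ŷ) = N²·Var(ȳ) = N²·(1 − n/N)·s²/n.
f = 4086/25128 = 0.16260745; Var(ȳ) = 0.83739255·0.0848/4086 = 1.7379072 × 10^-5.
Var(Ŷ) = 25128² · (1.7379072 × 10^-5) = 10973.431.

10973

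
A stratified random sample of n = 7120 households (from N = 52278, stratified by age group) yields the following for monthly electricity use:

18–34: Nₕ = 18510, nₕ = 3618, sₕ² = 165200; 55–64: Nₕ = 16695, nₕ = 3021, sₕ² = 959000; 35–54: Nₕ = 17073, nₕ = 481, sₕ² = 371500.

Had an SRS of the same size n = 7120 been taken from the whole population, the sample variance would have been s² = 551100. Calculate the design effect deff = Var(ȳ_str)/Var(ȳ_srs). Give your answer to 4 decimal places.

1.6628

Var(ȳ_str) = Σ Wₕ²(1−fₕ)sₕ²/nₕ with Wₕ = Nₕ/52278:
  18–34: (18510/52278)²·(1−3618/18510)·165200/3618 = 4.6053538
  55–64: (16695/52278)²·(1−3021/16695)·959000/3021 = 26.516241
  35–54: (17073/52278)²·(1−481/17073)·371500/481 = 80.05425
  → Var(ȳ_str) = 111.17584.
Var(ȳ_srs) = (1 − 7120/52278)·551100/7120 = 66.859966.
deff = 111.17584 / 66.859966 = 1.6628.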